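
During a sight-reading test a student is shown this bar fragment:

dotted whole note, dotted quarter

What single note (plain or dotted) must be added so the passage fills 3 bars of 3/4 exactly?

dotted quarter note

3 bars of 3/4 = 18 eighth notes.
In eighth notes: dotted whole note = 12; dotted quarter = 3.
Adding: 12 + 3 = 15.
Remaining: 18 − 15 = 3 eighth notes, which is a dotted quarter note.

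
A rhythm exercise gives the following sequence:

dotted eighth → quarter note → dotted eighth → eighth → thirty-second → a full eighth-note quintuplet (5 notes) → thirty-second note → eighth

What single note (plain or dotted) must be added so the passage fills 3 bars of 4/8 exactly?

3 bars of 4/8 = 48 thirty-second notes.
Each duration in thirty-second notes: dotted eighth = 6; quarter note = 8; dotted eighth = 6; eighth = 4; thirty-second = 1; a full eighth-note quintuplet (5 notes) (five quintuplet eighths span one half) = 16; thirty-second note = 1; eighth = 4.
Altogether 6 + 8 + 6 + 4 + 1 + 16 + 1 + 4 = 46.
Remaining: 48 − 46 = 2 thirty-second notes, which is a sixteenth note.

sixteenth note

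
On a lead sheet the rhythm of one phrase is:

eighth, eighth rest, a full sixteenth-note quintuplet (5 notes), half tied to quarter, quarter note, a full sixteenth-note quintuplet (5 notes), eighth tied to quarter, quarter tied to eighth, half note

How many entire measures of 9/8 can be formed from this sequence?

One bar of 9/8 = 9 eighth notes.
Convert each value to eighth notes: eighth = 1; eighth rest = 1; a full sixteenth-note quintuplet (5 notes) (five quintuplet sixteenths span one quarter) = 2; half tied to quarter (half + quarter) = 6; quarter note = 2; a full sixteenth-note quintuplet (5 notes) (five quintuplet sixteenths span one quarter) = 2; eighth tied to quarter (eighth + quarter) = 3; quarter tied to eighth (quarter + eighth) = 3; half note = 4.
Altogether 1 + 1 + 2 + 6 + 2 + 2 + 3 + 3 + 4 = 24.
24 ÷ 9 = 2 complete bars with 6 left over.

2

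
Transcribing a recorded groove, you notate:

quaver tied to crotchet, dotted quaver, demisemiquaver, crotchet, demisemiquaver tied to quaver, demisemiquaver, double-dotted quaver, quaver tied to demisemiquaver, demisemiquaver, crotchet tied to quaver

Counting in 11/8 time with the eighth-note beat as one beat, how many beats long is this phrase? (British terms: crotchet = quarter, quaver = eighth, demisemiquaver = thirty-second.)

14.5

One eighth-note beat = 4 thirty-second notes.
Express everything in thirty-second notes: quaver tied to crotchet (quaver + crotchet) = 12; dotted quaver = 6; demisemiquaver = 1; crotchet = 8; demisemiquaver tied to quaver (demisemiquaver + quaver) = 5; demisemiquaver = 1; double-dotted quaver = 7; quaver tied to demisemiquaver (quaver + demisemiquaver) = 5; demisemiquaver = 1; crotchet tied to quaver (crotchet + quaver) = 12.
Adding: 12 + 6 + 1 + 8 + 5 + 1 + 7 + 5 + 1 + 12 = 58.
58 ÷ 4 = 14.5 beats.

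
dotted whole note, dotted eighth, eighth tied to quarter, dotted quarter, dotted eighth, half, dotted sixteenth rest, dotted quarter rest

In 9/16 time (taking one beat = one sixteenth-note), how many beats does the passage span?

57.5

One sixteenth-note beat = 2 thirty-second notes.
Each duration in thirty-second notes: dotted whole note = 48; dotted eighth = 6; eighth tied to quarter (eighth + quarter) = 12; dotted quarter = 12; dotted eighth = 6; half = 16; dotted sixteenth rest = 3; dotted quarter rest = 12.
Altogether 48 + 6 + 12 + 12 + 6 + 16 + 3 + 12 = 115.
115 ÷ 2 = 57.5 beats.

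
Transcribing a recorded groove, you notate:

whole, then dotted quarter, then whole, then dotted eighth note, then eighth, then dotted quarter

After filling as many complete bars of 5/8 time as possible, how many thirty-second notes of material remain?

One bar of 5/8 = 10 sixteenth notes.
Each duration in sixteenth notes: whole = 16; dotted quarter = 6; whole = 16; dotted eighth note = 3; eighth = 2; dotted quarter = 6.
Adding: 16 + 6 + 16 + 3 + 2 + 6 = 49.
49 ÷ 10 = 4 complete bars with 9 sixteenth notes remaining = 18 thirty-second notes.

18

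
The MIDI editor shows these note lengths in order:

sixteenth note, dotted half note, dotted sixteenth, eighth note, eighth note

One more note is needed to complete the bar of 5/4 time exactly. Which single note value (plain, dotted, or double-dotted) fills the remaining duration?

dotted sixteenth note

The bar of 5/4 = 40 thirty-second notes.
Convert each value to thirty-second notes: sixteenth note = 2; dotted half note = 24; dotted sixteenth = 3; eighth note = 4; eighth note = 4.
Sum: 2 + 24 + 3 + 4 + 4 = 37.
Remaining: 40 − 37 = 3 thirty-second notes, which is a dotted sixteenth note.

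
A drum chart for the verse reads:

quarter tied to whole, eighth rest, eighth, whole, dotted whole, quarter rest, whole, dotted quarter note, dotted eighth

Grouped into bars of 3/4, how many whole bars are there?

One bar of 3/4 = 12 sixteenth notes.
Each duration in sixteenth notes: quarter tied to whole (quarter + whole) = 20; eighth rest = 2; eighth = 2; whole = 16; dotted whole = 24; quarter rest = 4; whole = 16; dotted quarter note = 6; dotted eighth = 3.
Sum: 20 + 2 + 2 + 16 + 24 + 4 + 16 + 6 + 3 = 93.
93 ÷ 12 = 7 complete bars with 9 left over.

7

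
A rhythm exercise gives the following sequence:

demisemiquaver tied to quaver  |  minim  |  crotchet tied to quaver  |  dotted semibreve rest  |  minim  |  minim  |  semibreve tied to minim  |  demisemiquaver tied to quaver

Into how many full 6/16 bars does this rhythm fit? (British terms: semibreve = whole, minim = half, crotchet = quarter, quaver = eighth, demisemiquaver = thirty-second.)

13

One bar of 6/16 = 12 thirty-second notes.
Convert each value to thirty-second notes: demisemiquaver tied to quaver (demisemiquaver + quaver) = 5; minim = 16; crotchet tied to quaver (crotchet + quaver) = 12; dotted semibreve rest = 48; minim = 16; minim = 16; semibreve tied to minim (semibreve + minim) = 48; demisemiquaver tied to quaver (demisemiquaver + quaver) = 5.
Adding: 5 + 16 + 12 + 48 + 16 + 16 + 48 + 5 = 166.
166 ÷ 12 = 13 complete bars with 10 left over.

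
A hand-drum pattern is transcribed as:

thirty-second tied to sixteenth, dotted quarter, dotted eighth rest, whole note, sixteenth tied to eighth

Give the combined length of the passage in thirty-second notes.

59

Express everything in thirty-second notes: thirty-second tied to sixteenth (thirty-second + sixteenth) = 3; dotted quarter = 12; dotted eighth rest = 6; whole note = 32; sixteenth tied to eighth (sixteenth + eighth) = 6.
Total: 3 + 12 + 6 + 32 + 6 = 59 thirty-second notes.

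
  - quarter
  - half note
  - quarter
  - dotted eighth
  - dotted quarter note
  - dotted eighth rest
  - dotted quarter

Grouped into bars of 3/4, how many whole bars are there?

2

One bar of 3/4 = 12 sixteenth notes.
Convert each value to sixteenth notes: quarter = 4; half note = 8; quarter = 4; dotted eighth = 3; dotted quarter note = 6; dotted eighth rest = 3; dotted quarter = 6.
Total: 4 + 8 + 4 + 3 + 6 + 3 + 6 = 34.
34 ÷ 12 = 2 complete bars with 10 left over.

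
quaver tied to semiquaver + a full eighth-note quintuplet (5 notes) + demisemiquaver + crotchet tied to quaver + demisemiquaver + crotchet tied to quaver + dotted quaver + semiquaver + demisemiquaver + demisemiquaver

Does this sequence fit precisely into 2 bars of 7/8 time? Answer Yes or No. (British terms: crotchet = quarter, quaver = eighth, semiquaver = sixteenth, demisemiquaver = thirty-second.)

One bar of 7/8 = 28 thirty-second notes, so 2 bars = 56.
Convert each value to thirty-second notes: quaver tied to semiquaver (quaver + semiquaver) = 6; a full eighth-note quintuplet (5 notes) (five quintuplet eighths span one half) = 16; demisemiquaver = 1; crotchet tied to quaver (crotchet + quaver) = 12; demisemiquaver = 1; crotchet tied to quaver (crotchet + quaver) = 12; dotted quaver = 6; semiquaver = 2; demisemiquaver = 1; demisemiquaver = 1.
Altogether 6 + 16 + 1 + 12 + 1 + 12 + 6 + 2 + 1 + 1 = 58.
58 exceeds 56, so the answer is No.

No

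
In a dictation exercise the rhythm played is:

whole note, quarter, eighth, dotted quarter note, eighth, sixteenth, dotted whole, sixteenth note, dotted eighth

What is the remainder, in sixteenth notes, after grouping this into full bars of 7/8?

One bar of 7/8 = 14 sixteenth notes.
In sixteenth notes: whole note = 16; quarter = 4; eighth = 2; dotted quarter note = 6; eighth = 2; sixteenth = 1; dotted whole = 24; sixteenth note = 1; dotted eighth = 3.
Total: 16 + 4 + 2 + 6 + 2 + 1 + 24 + 1 + 3 = 59.
59 ÷ 14 = 4 complete bars with 3 sixteenth notes remaining.

3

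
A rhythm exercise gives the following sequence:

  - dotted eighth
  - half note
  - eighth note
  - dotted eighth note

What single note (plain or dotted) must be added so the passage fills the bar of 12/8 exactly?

half note

The bar of 12/8 = 24 sixteenth notes.
In sixteenth notes: dotted eighth = 3; half note = 8; eighth note = 2; dotted eighth note = 3.
Total: 3 + 8 + 2 + 3 = 16.
Remaining: 24 − 16 = 8 sixteenth notes, which is a half note.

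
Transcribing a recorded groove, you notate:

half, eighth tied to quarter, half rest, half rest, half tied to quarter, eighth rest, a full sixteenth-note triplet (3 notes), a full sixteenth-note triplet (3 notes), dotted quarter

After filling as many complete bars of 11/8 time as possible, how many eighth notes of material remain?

5

One bar of 11/8 = 11 eighth notes.
Each duration in eighth notes: half = 4; eighth tied to quarter (eighth + quarter) = 3; half rest = 4; half rest = 4; half tied to quarter (half + quarter) = 6; eighth rest = 1; a full sixteenth-note triplet (3 notes) (three triplet sixteenths span one eighth) = 1; a full sixteenth-note triplet (3 notes) (three triplet sixteenths span one eighth) = 1; dotted quarter = 3.
Total: 4 + 3 + 4 + 4 + 6 + 1 + 1 + 1 + 3 = 27.
27 ÷ 11 = 2 complete bars with 5 eighth notes remaining.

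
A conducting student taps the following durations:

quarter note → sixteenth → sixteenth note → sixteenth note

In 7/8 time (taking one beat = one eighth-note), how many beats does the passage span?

One eighth-note beat = 2 sixteenth notes.
In sixteenth notes: quarter note = 4; sixteenth = 1; sixteenth note = 1; sixteenth note = 1.
Altogether 4 + 1 + 1 + 1 = 7.
7 ÷ 2 = 3.5 beats.

3.5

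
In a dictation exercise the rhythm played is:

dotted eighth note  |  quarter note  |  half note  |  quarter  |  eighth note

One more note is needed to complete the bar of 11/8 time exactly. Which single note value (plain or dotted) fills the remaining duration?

The bar of 11/8 = 22 sixteenth notes.
Each duration in sixteenth notes: dotted eighth note = 3; quarter note = 4; half note = 8; quarter = 4; eighth note = 2.
Sum: 3 + 4 + 8 + 4 + 2 = 21.
Remaining: 22 − 21 = 1 sixteenth note, which is a sixteenth note.

sixteenth note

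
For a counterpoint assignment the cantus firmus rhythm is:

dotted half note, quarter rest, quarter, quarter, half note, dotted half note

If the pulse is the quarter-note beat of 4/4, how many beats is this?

One quarter-note beat = 2 eighth notes.
Convert each value to eighth notes: dotted half note = 6; quarter rest = 2; quarter = 2; quarter = 2; half note = 4; dotted half note = 6.
Sum: 6 + 2 + 2 + 2 + 4 + 6 = 22.
22 ÷ 2 = 11 beats.

11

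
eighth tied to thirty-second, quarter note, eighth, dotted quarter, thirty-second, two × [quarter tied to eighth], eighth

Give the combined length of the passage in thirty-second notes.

Each duration in thirty-second notes: eighth tied to thirty-second (eighth + thirty-second) = 5; quarter note = 8; eighth = 4; dotted quarter = 12; thirty-second = 1; quarter tied to eighth (quarter + eighth) = 12; quarter tied to eighth (quarter + eighth) = 12; eighth = 4.
Altogether 5 + 8 + 4 + 12 + 1 + 12 + 12 + 4 = 58 thirty-second notes.

58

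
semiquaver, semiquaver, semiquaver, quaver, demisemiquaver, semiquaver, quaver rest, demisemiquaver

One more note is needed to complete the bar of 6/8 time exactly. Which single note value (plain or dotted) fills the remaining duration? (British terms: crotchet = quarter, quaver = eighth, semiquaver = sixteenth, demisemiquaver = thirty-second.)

The bar of 6/8 = 24 thirty-second notes.
Each duration in thirty-second notes: semiquaver = 2; semiquaver = 2; semiquaver = 2; quaver = 4; demisemiquaver = 1; semiquaver = 2; quaver rest = 4; demisemiquaver = 1.
Sum: 2 + 2 + 2 + 4 + 1 + 2 + 4 + 1 = 18.
Remaining: 24 − 18 = 6 thirty-second notes, which is a dotted eighth note.

dotted eighth note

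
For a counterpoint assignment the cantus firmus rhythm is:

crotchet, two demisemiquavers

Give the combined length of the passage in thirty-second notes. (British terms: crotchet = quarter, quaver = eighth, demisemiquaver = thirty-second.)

Convert each value to thirty-second notes: crotchet = 8; demisemiquaver = 1; demisemiquaver = 1.
Total: 8 + 1 + 1 = 10 thirty-second notes.

10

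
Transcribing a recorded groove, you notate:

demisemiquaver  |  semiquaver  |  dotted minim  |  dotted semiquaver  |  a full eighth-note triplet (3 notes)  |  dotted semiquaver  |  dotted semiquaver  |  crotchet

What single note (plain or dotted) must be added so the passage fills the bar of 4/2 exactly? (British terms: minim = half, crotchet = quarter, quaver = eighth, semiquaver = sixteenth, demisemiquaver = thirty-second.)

dotted quarter note

The bar of 4/2 = 64 thirty-second notes.
Working in thirty-second notes: demisemiquaver = 1; semiquaver = 2; dotted minim = 24; dotted semiquaver = 3; a full eighth-note triplet (3 notes) (three triplet eighths span one quarter) = 8; dotted semiquaver = 3; dotted semiquaver = 3; crotchet = 8.
Total: 1 + 2 + 24 + 3 + 8 + 3 + 3 + 8 = 52.
Remaining: 64 − 52 = 12 thirty-second notes, which is a dotted quarter note.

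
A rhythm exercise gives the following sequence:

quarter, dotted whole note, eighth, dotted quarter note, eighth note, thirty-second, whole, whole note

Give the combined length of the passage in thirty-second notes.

141

Convert each value to thirty-second notes: quarter = 8; dotted whole note = 48; eighth = 4; dotted quarter note = 12; eighth note = 4; thirty-second = 1; whole = 32; whole note = 32.
Altogether 8 + 48 + 4 + 12 + 4 + 1 + 32 + 32 = 141 thirty-second notes.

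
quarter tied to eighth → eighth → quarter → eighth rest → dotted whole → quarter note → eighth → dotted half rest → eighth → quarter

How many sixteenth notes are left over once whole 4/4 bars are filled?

One bar of 4/4 = 8 eighth notes.
Convert each value to eighth notes: quarter tied to eighth (quarter + eighth) = 3; eighth = 1; quarter = 2; eighth rest = 1; dotted whole = 12; quarter note = 2; eighth = 1; dotted half rest = 6; eighth = 1; quarter = 2.
Adding: 3 + 1 + 2 + 1 + 12 + 2 + 1 + 6 + 1 + 2 = 31.
31 ÷ 8 = 3 complete bars with 7 eighth notes remaining = 14 sixteenth notes.

14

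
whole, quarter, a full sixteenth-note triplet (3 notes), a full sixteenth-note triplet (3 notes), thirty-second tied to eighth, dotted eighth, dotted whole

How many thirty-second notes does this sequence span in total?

107

Working in thirty-second notes: whole = 32; quarter = 8; a full sixteenth-note triplet (3 notes) (three triplet sixteenths span one eighth) = 4; a full sixteenth-note triplet (3 notes) (three triplet sixteenths span one eighth) = 4; thirty-second tied to eighth (thirty-second + eighth) = 5; dotted eighth = 6; dotted whole = 48.
Total: 32 + 8 + 4 + 4 + 5 + 6 + 48 = 107 thirty-second notes.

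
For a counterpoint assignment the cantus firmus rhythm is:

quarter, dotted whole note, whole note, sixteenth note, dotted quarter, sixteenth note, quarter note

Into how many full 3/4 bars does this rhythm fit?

4

One bar of 3/4 = 12 sixteenth notes.
Working in sixteenth notes: quarter = 4; dotted whole note = 24; whole note = 16; sixteenth note = 1; dotted quarter = 6; sixteenth note = 1; quarter note = 4.
Altogether 4 + 24 + 16 + 1 + 6 + 1 + 4 = 56.
56 ÷ 12 = 4 complete bars with 8 left over.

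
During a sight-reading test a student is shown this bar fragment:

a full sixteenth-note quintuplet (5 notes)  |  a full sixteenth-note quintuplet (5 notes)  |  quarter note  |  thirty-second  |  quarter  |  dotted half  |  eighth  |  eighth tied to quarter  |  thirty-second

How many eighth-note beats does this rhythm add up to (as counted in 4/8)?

18.5

One eighth-note beat = 4 thirty-second notes.
Each duration in thirty-second notes: a full sixteenth-note quintuplet (5 notes) (five quintuplet sixteenths span one quarter) = 8; a full sixteenth-note quintuplet (5 notes) (five quintuplet sixteenths span one quarter) = 8; quarter note = 8; thirty-second = 1; quarter = 8; dotted half = 24; eighth = 4; eighth tied to quarter (eighth + quarter) = 12; thirty-second = 1.
Total: 8 + 8 + 8 + 1 + 8 + 24 + 4 + 12 + 1 = 74.
74 ÷ 4 = 18.5 beats.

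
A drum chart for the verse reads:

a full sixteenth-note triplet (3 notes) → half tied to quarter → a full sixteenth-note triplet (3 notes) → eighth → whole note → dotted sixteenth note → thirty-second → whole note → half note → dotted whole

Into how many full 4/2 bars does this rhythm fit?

2

One bar of 4/2 = 64 thirty-second notes.
In thirty-second notes: a full sixteenth-note triplet (3 notes) (three triplet sixteenths span one eighth) = 4; half tied to quarter (half + quarter) = 24; a full sixteenth-note triplet (3 notes) (three triplet sixteenths span one eighth) = 4; eighth = 4; whole note = 32; dotted sixteenth note = 3; thirty-second = 1; whole note = 32; half note = 16; dotted whole = 48.
Adding: 4 + 24 + 4 + 4 + 32 + 3 + 1 + 32 + 16 + 48 = 168.
168 ÷ 64 = 2 complete bars with 40 left over.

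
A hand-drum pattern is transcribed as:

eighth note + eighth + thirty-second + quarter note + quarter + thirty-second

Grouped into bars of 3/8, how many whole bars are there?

2

One bar of 3/8 = 12 thirty-second notes.
In thirty-second notes: eighth note = 4; eighth = 4; thirty-second = 1; quarter note = 8; quarter = 8; thirty-second = 1.
Adding: 4 + 4 + 1 + 8 + 8 + 1 = 26.
26 ÷ 12 = 2 complete bars with 2 left over.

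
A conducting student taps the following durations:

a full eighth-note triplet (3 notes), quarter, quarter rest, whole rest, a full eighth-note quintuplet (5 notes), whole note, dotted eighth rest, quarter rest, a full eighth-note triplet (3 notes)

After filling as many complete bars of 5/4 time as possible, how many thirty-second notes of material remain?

One bar of 5/4 = 20 sixteenth notes.
Convert each value to sixteenth notes: a full eighth-note triplet (3 notes) (three triplet eighths span one quarter) = 4; quarter = 4; quarter rest = 4; whole rest = 16; a full eighth-note quintuplet (5 notes) (five quintuplet eighths span one half) = 8; whole note = 16; dotted eighth rest = 3; quarter rest = 4; a full eighth-note triplet (3 notes) (three triplet eighths span one quarter) = 4.
Adding: 4 + 4 + 4 + 16 + 8 + 16 + 3 + 4 + 4 = 63.
63 ÷ 20 = 3 complete bars with 3 sixteenth notes remaining = 6 thirty-second notes.

6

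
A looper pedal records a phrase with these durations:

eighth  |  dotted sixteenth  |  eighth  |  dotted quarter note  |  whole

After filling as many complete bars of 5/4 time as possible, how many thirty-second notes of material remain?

15

One bar of 5/4 = 40 thirty-second notes.
Each duration in thirty-second notes: eighth = 4; dotted sixteenth = 3; eighth = 4; dotted quarter note = 12; whole = 32.
Sum: 4 + 3 + 4 + 12 + 32 = 55.
55 ÷ 40 = 1 complete bar with 15 thirty-second notes remaining.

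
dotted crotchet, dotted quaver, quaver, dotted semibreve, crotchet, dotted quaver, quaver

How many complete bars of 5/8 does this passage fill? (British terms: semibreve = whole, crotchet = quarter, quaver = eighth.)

One bar of 5/8 = 10 sixteenth notes.
Working in sixteenth notes: dotted crotchet = 6; dotted quaver = 3; quaver = 2; dotted semibreve = 24; crotchet = 4; dotted quaver = 3; quaver = 2.
Total: 6 + 3 + 2 + 24 + 4 + 3 + 2 = 44.
44 ÷ 10 = 4 complete bars with 4 left over.

4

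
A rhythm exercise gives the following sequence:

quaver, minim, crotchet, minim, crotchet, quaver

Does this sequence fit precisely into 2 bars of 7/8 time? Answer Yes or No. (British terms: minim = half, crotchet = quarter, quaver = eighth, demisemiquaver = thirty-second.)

Yes

One bar of 7/8 = 7 eighth notes, so 2 bars = 14.
Express everything in eighth notes: quaver = 1; minim = 4; crotchet = 2; minim = 4; crotchet = 2; quaver = 1.
Total: 1 + 4 + 2 + 4 + 2 + 1 = 14.
14 equals 14, so the answer is Yes.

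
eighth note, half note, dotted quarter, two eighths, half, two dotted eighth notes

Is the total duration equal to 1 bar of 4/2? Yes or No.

No

One bar of 4/2 = 32 sixteenth notes.
Convert each value to sixteenth notes: eighth note = 2; half note = 8; dotted quarter = 6; eighth = 2; eighth = 2; half = 8; dotted eighth note = 3; dotted eighth note = 3.
Altogether 2 + 8 + 6 + 2 + 2 + 8 + 3 + 3 = 34.
34 exceeds 32, so the answer is No.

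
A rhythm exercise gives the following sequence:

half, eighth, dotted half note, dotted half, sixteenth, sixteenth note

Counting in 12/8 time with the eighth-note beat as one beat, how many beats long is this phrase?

18

One eighth-note beat = 2 sixteenth notes.
Express everything in sixteenth notes: half = 8; eighth = 2; dotted half note = 12; dotted half = 12; sixteenth = 1; sixteenth note = 1.
Total: 8 + 2 + 12 + 12 + 1 + 1 = 36.
36 ÷ 2 = 18 beats.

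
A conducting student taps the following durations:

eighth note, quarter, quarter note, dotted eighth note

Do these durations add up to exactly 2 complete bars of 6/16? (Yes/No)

No

One bar of 6/16 = 6 sixteenth notes, so 2 bars = 12.
In sixteenth notes: eighth note = 2; quarter = 4; quarter note = 4; dotted eighth note = 3.
Total: 2 + 4 + 4 + 3 = 13.
13 exceeds 12, so the answer is No.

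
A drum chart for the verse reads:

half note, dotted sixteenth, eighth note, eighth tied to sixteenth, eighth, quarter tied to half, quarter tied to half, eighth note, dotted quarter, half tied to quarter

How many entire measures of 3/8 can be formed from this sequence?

One bar of 3/8 = 12 thirty-second notes.
Convert each value to thirty-second notes: half note = 16; dotted sixteenth = 3; eighth note = 4; eighth tied to sixteenth (eighth + sixteenth) = 6; eighth = 4; quarter tied to half (quarter + half) = 24; quarter tied to half (quarter + half) = 24; eighth note = 4; dotted quarter = 12; half tied to quarter (half + quarter) = 24.
Altogether 16 + 3 + 4 + 6 + 4 + 24 + 24 + 4 + 12 + 24 = 121.
121 ÷ 12 = 10 complete bars with 1 left over.

10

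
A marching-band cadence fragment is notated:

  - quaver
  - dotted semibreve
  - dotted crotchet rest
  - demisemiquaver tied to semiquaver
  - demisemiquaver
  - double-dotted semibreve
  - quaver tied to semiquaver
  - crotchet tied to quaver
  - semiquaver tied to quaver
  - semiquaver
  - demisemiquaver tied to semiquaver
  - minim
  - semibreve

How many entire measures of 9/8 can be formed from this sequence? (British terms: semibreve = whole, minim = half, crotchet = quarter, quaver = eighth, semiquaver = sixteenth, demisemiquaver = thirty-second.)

5

One bar of 9/8 = 36 thirty-second notes.
Working in thirty-second notes: quaver = 4; dotted semibreve = 48; dotted crotchet rest = 12; demisemiquaver tied to semiquaver (demisemiquaver + semiquaver) = 3; demisemiquaver = 1; double-dotted semibreve = 56; quaver tied to semiquaver (quaver + semiquaver) = 6; crotchet tied to quaver (crotchet + quaver) = 12; semiquaver tied to quaver (semiquaver + quaver) = 6; semiquaver = 2; demisemiquaver tied to semiquaver (demisemiquaver + semiquaver) = 3; minim = 16; semibreve = 32.
Total: 4 + 48 + 12 + 3 + 1 + 56 + 6 + 12 + 6 + 2 + 3 + 16 + 32 = 201.
201 ÷ 36 = 5 complete bars with 21 left over.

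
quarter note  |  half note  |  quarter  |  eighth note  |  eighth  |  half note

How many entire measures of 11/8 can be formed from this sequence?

One bar of 11/8 = 11 eighth notes.
Convert each value to eighth notes: quarter note = 2; half note = 4; quarter = 2; eighth note = 1; eighth = 1; half note = 4.
Adding: 2 + 4 + 2 + 1 + 1 + 4 = 14.
14 ÷ 11 = 1 complete bar with 3 left over.

1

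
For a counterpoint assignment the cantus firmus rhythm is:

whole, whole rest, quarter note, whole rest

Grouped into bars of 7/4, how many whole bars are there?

1

One bar of 7/4 = 7 quarter notes.
In quarter notes: whole = 4; whole rest = 4; quarter note = 1; whole rest = 4.
Altogether 4 + 4 + 1 + 4 = 13.
13 ÷ 7 = 1 complete bar with 6 left over.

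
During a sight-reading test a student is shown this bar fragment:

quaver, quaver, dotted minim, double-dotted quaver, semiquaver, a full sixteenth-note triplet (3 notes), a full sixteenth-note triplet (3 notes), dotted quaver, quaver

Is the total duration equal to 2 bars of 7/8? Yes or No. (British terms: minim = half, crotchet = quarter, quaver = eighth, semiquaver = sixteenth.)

No

One bar of 7/8 = 28 thirty-second notes, so 2 bars = 56.
Working in thirty-second notes: quaver = 4; quaver = 4; dotted minim = 24; double-dotted quaver = 7; semiquaver = 2; a full sixteenth-note triplet (3 notes) (three triplet sixteenths span one eighth) = 4; a full sixteenth-note triplet (3 notes) (three triplet sixteenths span one eighth) = 4; dotted quaver = 6; quaver = 4.
Sum: 4 + 4 + 24 + 7 + 2 + 4 + 4 + 6 + 4 = 59.
59 exceeds 56, so the answer is No.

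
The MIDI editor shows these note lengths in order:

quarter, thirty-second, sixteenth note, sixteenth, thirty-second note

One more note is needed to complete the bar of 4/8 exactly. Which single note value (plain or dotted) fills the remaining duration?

sixteenth note

The bar of 4/8 = 16 thirty-second notes.
In thirty-second notes: quarter = 8; thirty-second = 1; sixteenth note = 2; sixteenth = 2; thirty-second note = 1.
Adding: 8 + 1 + 2 + 2 + 1 = 14.
Remaining: 16 − 14 = 2 thirty-second notes, which is a sixteenth note.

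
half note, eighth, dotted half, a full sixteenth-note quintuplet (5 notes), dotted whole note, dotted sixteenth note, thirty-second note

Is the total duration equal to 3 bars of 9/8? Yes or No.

One bar of 9/8 = 36 thirty-second notes, so 3 bars = 108.
In thirty-second notes: half note = 16; eighth = 4; dotted half = 24; a full sixteenth-note quintuplet (5 notes) (five quintuplet sixteenths span one quarter) = 8; dotted whole note = 48; dotted sixteenth note = 3; thirty-second note = 1.
Adding: 16 + 4 + 24 + 8 + 48 + 3 + 1 = 104.
104 falls short of 108, so the answer is No.

No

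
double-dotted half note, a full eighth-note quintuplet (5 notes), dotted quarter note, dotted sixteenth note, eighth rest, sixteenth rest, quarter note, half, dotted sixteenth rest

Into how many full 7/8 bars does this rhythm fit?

3

One bar of 7/8 = 28 thirty-second notes.
Express everything in thirty-second notes: double-dotted half note = 28; a full eighth-note quintuplet (5 notes) (five quintuplet eighths span one half) = 16; dotted quarter note = 12; dotted sixteenth note = 3; eighth rest = 4; sixteenth rest = 2; quarter note = 8; half = 16; dotted sixteenth rest = 3.
Adding: 28 + 16 + 12 + 3 + 4 + 2 + 8 + 16 + 3 = 92.
92 ÷ 28 = 3 complete bars with 8 left over.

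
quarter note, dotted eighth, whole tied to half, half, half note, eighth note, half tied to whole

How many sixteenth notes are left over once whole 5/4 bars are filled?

One bar of 5/4 = 20 sixteenth notes.
Working in sixteenth notes: quarter note = 4; dotted eighth = 3; whole tied to half (whole + half) = 24; half = 8; half note = 8; eighth note = 2; half tied to whole (half + whole) = 24.
Altogether 4 + 3 + 24 + 8 + 8 + 2 + 24 = 73.
73 ÷ 20 = 3 complete bars with 13 sixteenth notes remaining.

13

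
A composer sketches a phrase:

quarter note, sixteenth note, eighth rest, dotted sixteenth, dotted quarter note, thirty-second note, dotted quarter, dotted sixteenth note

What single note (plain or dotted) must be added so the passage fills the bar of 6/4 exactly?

dotted sixteenth note

The bar of 6/4 = 48 thirty-second notes.
Working in thirty-second notes: quarter note = 8; sixteenth note = 2; eighth rest = 4; dotted sixteenth = 3; dotted quarter note = 12; thirty-second note = 1; dotted quarter = 12; dotted sixteenth note = 3.
Adding: 8 + 2 + 4 + 3 + 12 + 1 + 12 + 3 = 45.
Remaining: 48 − 45 = 3 thirty-second notes, which is a dotted sixteenth note.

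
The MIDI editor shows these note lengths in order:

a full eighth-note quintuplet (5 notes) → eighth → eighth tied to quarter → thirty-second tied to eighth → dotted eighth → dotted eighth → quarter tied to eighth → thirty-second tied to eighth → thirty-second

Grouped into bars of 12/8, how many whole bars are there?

1

One bar of 12/8 = 48 thirty-second notes.
In thirty-second notes: a full eighth-note quintuplet (5 notes) (five quintuplet eighths span one half) = 16; eighth = 4; eighth tied to quarter (eighth + quarter) = 12; thirty-second tied to eighth (thirty-second + eighth) = 5; dotted eighth = 6; dotted eighth = 6; quarter tied to eighth (quarter + eighth) = 12; thirty-second tied to eighth (thirty-second + eighth) = 5; thirty-second = 1.
Adding: 16 + 4 + 12 + 5 + 6 + 6 + 12 + 5 + 1 = 67.
67 ÷ 48 = 1 complete bar with 19 left over.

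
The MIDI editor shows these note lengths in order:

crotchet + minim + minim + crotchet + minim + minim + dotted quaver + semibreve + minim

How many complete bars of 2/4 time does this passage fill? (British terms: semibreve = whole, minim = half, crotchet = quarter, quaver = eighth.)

One bar of 2/4 = 8 sixteenth notes.
Express everything in sixteenth notes: crotchet = 4; minim = 8; minim = 8; crotchet = 4; minim = 8; minim = 8; dotted quaver = 3; semibreve = 16; minim = 8.
Total: 4 + 8 + 8 + 4 + 8 + 8 + 3 + 16 + 8 = 67.
67 ÷ 8 = 8 complete bars with 3 left over.

8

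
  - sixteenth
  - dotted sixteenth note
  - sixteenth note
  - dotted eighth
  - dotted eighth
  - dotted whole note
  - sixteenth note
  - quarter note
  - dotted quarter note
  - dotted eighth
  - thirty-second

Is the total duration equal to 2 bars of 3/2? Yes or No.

Yes

One bar of 3/2 = 48 thirty-second notes, so 2 bars = 96.
Working in thirty-second notes: sixteenth = 2; dotted sixteenth note = 3; sixteenth note = 2; dotted eighth = 6; dotted eighth = 6; dotted whole note = 48; sixteenth note = 2; quarter note = 8; dotted quarter note = 12; dotted eighth = 6; thirty-second = 1.
Altogether 2 + 3 + 2 + 6 + 6 + 48 + 2 + 8 + 12 + 6 + 1 = 96.
96 equals 96, so the answer is Yes.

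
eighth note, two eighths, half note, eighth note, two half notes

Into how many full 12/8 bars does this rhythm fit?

1

One bar of 12/8 = 12 eighth notes.
Each duration in eighth notes: eighth note = 1; eighth = 1; eighth = 1; half note = 4; eighth note = 1; half note = 4; half note = 4.
Adding: 1 + 1 + 1 + 4 + 1 + 4 + 4 = 16.
16 ÷ 12 = 1 complete bar with 4 left over.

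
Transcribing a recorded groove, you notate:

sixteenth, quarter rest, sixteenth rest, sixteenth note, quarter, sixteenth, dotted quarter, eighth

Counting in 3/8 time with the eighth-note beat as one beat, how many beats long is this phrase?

One eighth-note beat = 2 sixteenth notes.
In sixteenth notes: sixteenth = 1; quarter rest = 4; sixteenth rest = 1; sixteenth note = 1; quarter = 4; sixteenth = 1; dotted quarter = 6; eighth = 2.
Adding: 1 + 4 + 1 + 1 + 4 + 1 + 6 + 2 = 20.
20 ÷ 2 = 10 beats.

10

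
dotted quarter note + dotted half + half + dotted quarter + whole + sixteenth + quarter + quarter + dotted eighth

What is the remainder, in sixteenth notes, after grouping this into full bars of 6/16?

One bar of 6/16 = 6 sixteenth notes.
Express everything in sixteenth notes: dotted quarter note = 6; dotted half = 12; half = 8; dotted quarter = 6; whole = 16; sixteenth = 1; quarter = 4; quarter = 4; dotted eighth = 3.
Sum: 6 + 12 + 8 + 6 + 16 + 1 + 4 + 4 + 3 = 60.
60 ÷ 6 = 10 complete bars with 0 sixteenth notes remaining.

0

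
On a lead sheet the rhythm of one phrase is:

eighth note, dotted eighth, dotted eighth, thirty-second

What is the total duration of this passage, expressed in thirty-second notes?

17

In thirty-second notes: eighth note = 4; dotted eighth = 6; dotted eighth = 6; thirty-second = 1.
Total: 4 + 6 + 6 + 1 = 17 thirty-second notes.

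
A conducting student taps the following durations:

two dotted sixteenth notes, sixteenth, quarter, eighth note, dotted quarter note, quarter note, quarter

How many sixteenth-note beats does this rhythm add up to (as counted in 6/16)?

24

One sixteenth-note beat = 2 thirty-second notes.
Convert each value to thirty-second notes: dotted sixteenth note = 3; dotted sixteenth note = 3; sixteenth = 2; quarter = 8; eighth note = 4; dotted quarter note = 12; quarter note = 8; quarter = 8.
Sum: 3 + 3 + 2 + 8 + 4 + 12 + 8 + 8 = 48.
48 ÷ 2 = 24 beats.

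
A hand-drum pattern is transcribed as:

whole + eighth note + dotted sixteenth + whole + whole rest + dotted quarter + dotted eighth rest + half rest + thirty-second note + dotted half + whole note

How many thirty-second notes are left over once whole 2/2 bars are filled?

One bar of 2/2 = 32 thirty-second notes.
Express everything in thirty-second notes: whole = 32; eighth note = 4; dotted sixteenth = 3; whole = 32; whole rest = 32; dotted quarter = 12; dotted eighth rest = 6; half rest = 16; thirty-second note = 1; dotted half = 24; whole note = 32.
Total: 32 + 4 + 3 + 32 + 32 + 12 + 6 + 16 + 1 + 24 + 32 = 194.
194 ÷ 32 = 6 complete bars with 2 thirty-second notes remaining.

2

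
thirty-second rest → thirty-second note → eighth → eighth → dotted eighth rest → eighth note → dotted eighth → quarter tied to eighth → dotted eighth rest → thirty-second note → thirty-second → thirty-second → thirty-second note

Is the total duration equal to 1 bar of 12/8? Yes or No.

One bar of 12/8 = 48 thirty-second notes.
In thirty-second notes: thirty-second rest = 1; thirty-second note = 1; eighth = 4; eighth = 4; dotted eighth rest = 6; eighth note = 4; dotted eighth = 6; quarter tied to eighth (quarter + eighth) = 12; dotted eighth rest = 6; thirty-second note = 1; thirty-second = 1; thirty-second = 1; thirty-second note = 1.
Total: 1 + 1 + 4 + 4 + 6 + 4 + 6 + 12 + 6 + 1 + 1 + 1 + 1 = 48.
48 equals 48, so the answer is Yes.

Yes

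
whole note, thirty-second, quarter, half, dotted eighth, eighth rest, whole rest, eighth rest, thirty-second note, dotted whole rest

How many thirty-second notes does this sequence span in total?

152

Each duration in thirty-second notes: whole note = 32; thirty-second = 1; quarter = 8; half = 16; dotted eighth = 6; eighth rest = 4; whole rest = 32; eighth rest = 4; thirty-second note = 1; dotted whole rest = 48.
Total: 32 + 1 + 8 + 16 + 6 + 4 + 32 + 4 + 1 + 48 = 152 thirty-second notes.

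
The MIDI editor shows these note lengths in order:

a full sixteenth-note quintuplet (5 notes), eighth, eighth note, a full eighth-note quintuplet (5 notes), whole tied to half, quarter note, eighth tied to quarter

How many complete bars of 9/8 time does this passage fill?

One bar of 9/8 = 9 eighth notes.
Working in eighth notes: a full sixteenth-note quintuplet (5 notes) (five quintuplet sixteenths span one quarter) = 2; eighth = 1; eighth note = 1; a full eighth-note quintuplet (5 notes) (five quintuplet eighths span one half) = 4; whole tied to half (whole + half) = 12; quarter note = 2; eighth tied to quarter (eighth + quarter) = 3.
Total: 2 + 1 + 1 + 4 + 12 + 2 + 3 = 25.
25 ÷ 9 = 2 complete bars with 7 left over.

2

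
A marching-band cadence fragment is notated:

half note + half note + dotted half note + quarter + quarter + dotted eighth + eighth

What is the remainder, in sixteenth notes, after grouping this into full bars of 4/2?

9

One bar of 4/2 = 32 sixteenth notes.
Each duration in sixteenth notes: half note = 8; half note = 8; dotted half note = 12; quarter = 4; quarter = 4; dotted eighth = 3; eighth = 2.
Adding: 8 + 8 + 12 + 4 + 4 + 3 + 2 = 41.
41 ÷ 32 = 1 complete bar with 9 sixteenth notes remaining.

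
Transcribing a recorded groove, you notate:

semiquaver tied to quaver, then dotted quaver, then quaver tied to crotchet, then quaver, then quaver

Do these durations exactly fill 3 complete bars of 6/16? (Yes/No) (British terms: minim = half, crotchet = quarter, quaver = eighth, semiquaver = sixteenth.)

One bar of 6/16 = 6 sixteenth notes, so 3 bars = 18.
Each duration in sixteenth notes: semiquaver tied to quaver (semiquaver + quaver) = 3; dotted quaver = 3; quaver tied to crotchet (quaver + crotchet) = 6; quaver = 2; quaver = 2.
Altogether 3 + 3 + 6 + 2 + 2 = 16.
16 falls short of 18, so the answer is No.

No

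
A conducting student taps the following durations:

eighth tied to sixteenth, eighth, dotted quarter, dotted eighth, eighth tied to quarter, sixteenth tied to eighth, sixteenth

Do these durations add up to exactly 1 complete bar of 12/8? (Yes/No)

Yes

One bar of 12/8 = 24 sixteenth notes.
Each duration in sixteenth notes: eighth tied to sixteenth (eighth + sixteenth) = 3; eighth = 2; dotted quarter = 6; dotted eighth = 3; eighth tied to quarter (eighth + quarter) = 6; sixteenth tied to eighth (sixteenth + eighth) = 3; sixteenth = 1.
Adding: 3 + 2 + 6 + 3 + 6 + 3 + 1 = 24.
24 equals 24, so the answer is Yes.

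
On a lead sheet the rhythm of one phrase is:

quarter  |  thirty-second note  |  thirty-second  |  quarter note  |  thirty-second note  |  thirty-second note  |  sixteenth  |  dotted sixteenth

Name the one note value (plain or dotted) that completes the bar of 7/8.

dotted sixteenth note

The bar of 7/8 = 28 thirty-second notes.
Convert each value to thirty-second notes: quarter = 8; thirty-second note = 1; thirty-second = 1; quarter note = 8; thirty-second note = 1; thirty-second note = 1; sixteenth = 2; dotted sixteenth = 3.
Altogether 8 + 1 + 1 + 8 + 1 + 1 + 2 + 3 = 25.
Remaining: 28 − 25 = 3 thirty-second notes, which is a dotted sixteenth note.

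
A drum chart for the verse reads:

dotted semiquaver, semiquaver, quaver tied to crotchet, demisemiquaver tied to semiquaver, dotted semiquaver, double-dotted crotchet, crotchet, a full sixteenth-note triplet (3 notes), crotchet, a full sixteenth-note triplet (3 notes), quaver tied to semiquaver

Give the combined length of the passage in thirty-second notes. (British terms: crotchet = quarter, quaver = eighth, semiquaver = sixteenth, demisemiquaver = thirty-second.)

67

In thirty-second notes: dotted semiquaver = 3; semiquaver = 2; quaver tied to crotchet (quaver + crotchet) = 12; demisemiquaver tied to semiquaver (demisemiquaver + semiquaver) = 3; dotted semiquaver = 3; double-dotted crotchet = 14; crotchet = 8; a full sixteenth-note triplet (3 notes) (three triplet sixteenths span one eighth) = 4; crotchet = 8; a full sixteenth-note triplet (3 notes) (three triplet sixteenths span one eighth) = 4; quaver tied to semiquaver (quaver + semiquaver) = 6.
Altogether 3 + 2 + 12 + 3 + 3 + 14 + 8 + 4 + 8 + 4 + 6 = 67 thirty-second notes.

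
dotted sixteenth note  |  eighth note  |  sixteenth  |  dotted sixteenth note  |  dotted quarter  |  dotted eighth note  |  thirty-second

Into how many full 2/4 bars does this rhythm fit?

1

One bar of 2/4 = 16 thirty-second notes.
In thirty-second notes: dotted sixteenth note = 3; eighth note = 4; sixteenth = 2; dotted sixteenth note = 3; dotted quarter = 12; dotted eighth note = 6; thirty-second = 1.
Adding: 3 + 4 + 2 + 3 + 12 + 6 + 1 = 31.
31 ÷ 16 = 1 complete bar with 15 left over.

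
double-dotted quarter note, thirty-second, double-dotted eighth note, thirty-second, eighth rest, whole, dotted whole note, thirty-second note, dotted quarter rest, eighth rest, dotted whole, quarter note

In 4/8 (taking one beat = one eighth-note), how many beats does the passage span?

45

One eighth-note beat = 4 thirty-second notes.
In thirty-second notes: double-dotted quarter note = 14; thirty-second = 1; double-dotted eighth note = 7; thirty-second = 1; eighth rest = 4; whole = 32; dotted whole note = 48; thirty-second note = 1; dotted quarter rest = 12; eighth rest = 4; dotted whole = 48; quarter note = 8.
Altogether 14 + 1 + 7 + 1 + 4 + 32 + 48 + 1 + 12 + 4 + 48 + 8 = 180.
180 ÷ 4 = 45 beats.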